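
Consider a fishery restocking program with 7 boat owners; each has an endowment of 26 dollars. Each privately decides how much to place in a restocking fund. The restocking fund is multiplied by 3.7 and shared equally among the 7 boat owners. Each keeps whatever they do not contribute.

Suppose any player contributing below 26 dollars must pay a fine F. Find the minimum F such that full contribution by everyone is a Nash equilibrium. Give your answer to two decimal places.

Given the others contribute fully, the best deviation is to contribute 0 (any partial contribution still incurs the fine and gives up units whose private return 0.5286 is below 1).
Deviating from 26 to 0 saves 26 dollars but forfeits the deviator's share of the drop in the restocking fund: 3.7/7 × 26 = 13.74.
So the deviation gain is 26 − 13.74 = 12.26, and the fine must be at least 12.26 dollars to wipe it out.

12.26 dollars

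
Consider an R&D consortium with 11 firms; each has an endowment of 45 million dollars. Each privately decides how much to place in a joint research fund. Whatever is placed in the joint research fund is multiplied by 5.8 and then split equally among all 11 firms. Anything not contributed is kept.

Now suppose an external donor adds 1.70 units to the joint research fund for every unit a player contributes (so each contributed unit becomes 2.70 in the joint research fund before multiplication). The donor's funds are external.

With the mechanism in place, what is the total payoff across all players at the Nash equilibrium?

Under the mechanism each unit contributed yields 5.8 × 2.70 / 11 = 1.4236 back to its contributor per unit of net cost, which exceeds 1, making full contribution the dominant choice for everyone.
So the Nash equilibrium is full contribution by all 11; the group earns 5.8 × 2.70 × 495 = 7751.70.

7751.70 million dollars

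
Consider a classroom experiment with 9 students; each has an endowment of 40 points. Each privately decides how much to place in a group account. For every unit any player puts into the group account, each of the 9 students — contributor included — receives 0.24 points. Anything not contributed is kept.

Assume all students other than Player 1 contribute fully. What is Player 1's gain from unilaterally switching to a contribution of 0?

Switching from a contribution of 40 to 0 lets Player 1 keep an extra 40 points, but lowers the group account by 40, which costs Player 1 their own share of that drop: 0.24 × 40 = 9.60.
Net gain = 40 − 9.60 = 30.40. The private return per contributed unit (0.24) is below 1, so free-riding is indeed the best response regardless of what the others do.

30.40 points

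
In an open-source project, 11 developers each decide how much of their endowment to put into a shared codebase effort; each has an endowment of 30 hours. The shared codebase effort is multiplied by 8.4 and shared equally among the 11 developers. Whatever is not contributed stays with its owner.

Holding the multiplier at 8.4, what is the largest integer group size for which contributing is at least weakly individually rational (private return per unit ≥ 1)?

Private return per unit is 8.4/(group size), which is ≥ 1 whenever the group size is ≤ 8.4.
The largest such integer is 8.

8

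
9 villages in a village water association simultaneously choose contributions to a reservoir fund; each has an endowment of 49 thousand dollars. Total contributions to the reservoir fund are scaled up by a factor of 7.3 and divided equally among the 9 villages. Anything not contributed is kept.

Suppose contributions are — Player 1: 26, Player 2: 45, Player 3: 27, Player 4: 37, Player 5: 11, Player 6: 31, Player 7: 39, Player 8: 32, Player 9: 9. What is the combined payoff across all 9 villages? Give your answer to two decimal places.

2060.10 thousand dollars

Total contributed: 26 + 45 + 27 + 37 + 11 + 31 + 39 + 32 + 9 = 257; total kept: 9 × 49 − 257 = 184.
The reservoir fund pays out 7.3 × 257 = 1876.10 in aggregate.
Group total = 184 + 1876.10 = 2060.10.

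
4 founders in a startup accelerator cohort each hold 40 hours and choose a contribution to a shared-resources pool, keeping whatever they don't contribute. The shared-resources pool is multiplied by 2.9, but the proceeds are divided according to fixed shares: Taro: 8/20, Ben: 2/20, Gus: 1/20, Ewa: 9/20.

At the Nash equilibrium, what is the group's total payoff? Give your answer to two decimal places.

For player j, contributing a unit is worthwhile iff 2.9 × (j's share) ≥ 1, i.e. iff j's share is at least 0.3448.
Taro and Ewa are above the threshold, contributing 40 each; the remaining 2 contribute 0. Total contributed: 80.
The shared-resources pool pays out 2.9 × 80 = 232.00 in total (split across the unequal shares, but the aggregate is all that matters for the group sum).
The 2 free-riders keep 40 each, adding 80. Group total = 80 + 232.00 = 312.00.

312.00 hours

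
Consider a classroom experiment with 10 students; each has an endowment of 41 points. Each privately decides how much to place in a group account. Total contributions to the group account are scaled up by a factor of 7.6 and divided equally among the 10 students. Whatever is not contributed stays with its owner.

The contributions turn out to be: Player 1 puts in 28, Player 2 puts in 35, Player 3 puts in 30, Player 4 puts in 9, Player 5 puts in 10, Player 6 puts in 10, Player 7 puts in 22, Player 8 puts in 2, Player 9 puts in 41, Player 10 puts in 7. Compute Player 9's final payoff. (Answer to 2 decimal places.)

147.44 points

Total contributed: 28 + 35 + 30 + 9 + 10 + 10 + 22 + 2 + 41 + 7 = 194.
Each receives 7.6 × 194 / 10 = 147.44 from the group account.
Player 9 keeps 41 − 41 = 0, so Player 9's payoff is 0 + 147.44 = 147.44.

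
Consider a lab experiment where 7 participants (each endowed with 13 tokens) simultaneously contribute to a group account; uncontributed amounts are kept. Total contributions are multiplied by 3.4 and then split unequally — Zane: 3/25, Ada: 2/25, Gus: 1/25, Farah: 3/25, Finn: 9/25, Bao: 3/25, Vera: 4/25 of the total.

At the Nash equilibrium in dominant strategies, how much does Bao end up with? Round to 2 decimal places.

Each unit j contributes comes back to j as 3.4 × (j's share), so j prefers to contribute only if that share exceeds 1/3.4 = 0.2941; otherwise keeping the unit dominates.
Only Finn (9/25) clears that bar, contributing 13; the remaining 6 contribute 0. Total contributed: 13.
Bao keeps 13 and receives 3.4 × 13 × 3/25 = 5.30 from the group account, for a payoff of 18.30.

18.30 tokens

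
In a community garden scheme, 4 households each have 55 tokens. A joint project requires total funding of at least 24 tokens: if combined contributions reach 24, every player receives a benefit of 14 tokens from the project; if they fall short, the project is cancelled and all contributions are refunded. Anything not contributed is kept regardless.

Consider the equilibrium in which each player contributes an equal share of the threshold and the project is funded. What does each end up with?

63 tokens

Equal share of the threshold: 24/4 = 6.
At this profile no one gains by cutting their contribution: any cut drops the total below 24, the project is cancelled, contributions are refunded, and the deviator ends with 55, which is less than 55 − 6 + 14 = 63. Contributing more than 6 just wastes the excess. So contributing exactly 6 is a best response.
Each player's payoff: 55 − 6 + 14 = 63.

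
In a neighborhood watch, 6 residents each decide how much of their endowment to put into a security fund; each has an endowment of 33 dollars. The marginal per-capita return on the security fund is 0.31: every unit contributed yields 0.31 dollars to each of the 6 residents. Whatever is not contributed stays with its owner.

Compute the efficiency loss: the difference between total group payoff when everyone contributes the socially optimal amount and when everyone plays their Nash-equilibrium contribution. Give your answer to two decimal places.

The private return per contributed unit is 0.31 < 1, so contributing 0 is dominant for every player. At the Nash equilibrium everyone keeps their 33, and the group total is 6 × 33 = 198.
Each contributed unit returns 1.860 to the group as a whole (0.31 to each of 6 players), which exceeds 1, so the social optimum is full contribution: group total = 1.860 × 198 = 368.28.
Efficiency loss = 368.28 − 198 = 170.28.

170.28 dollars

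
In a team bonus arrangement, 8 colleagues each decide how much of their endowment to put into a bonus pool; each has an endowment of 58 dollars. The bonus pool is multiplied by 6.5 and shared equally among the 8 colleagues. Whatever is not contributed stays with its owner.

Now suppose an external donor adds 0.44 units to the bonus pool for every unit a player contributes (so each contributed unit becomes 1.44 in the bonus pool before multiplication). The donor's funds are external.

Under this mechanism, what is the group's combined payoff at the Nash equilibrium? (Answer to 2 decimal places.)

With the mechanism, a contributed unit returns 6.5 × 1.44 / 8 = 1.1700 per unit of net cost to the contributor — now above 1 — so contributing fully is weakly dominant for every player.
So the Nash equilibrium is full contribution by all 8; the group earns 6.5 × 1.44 × 464 = 4343.04.

4343.04 dollars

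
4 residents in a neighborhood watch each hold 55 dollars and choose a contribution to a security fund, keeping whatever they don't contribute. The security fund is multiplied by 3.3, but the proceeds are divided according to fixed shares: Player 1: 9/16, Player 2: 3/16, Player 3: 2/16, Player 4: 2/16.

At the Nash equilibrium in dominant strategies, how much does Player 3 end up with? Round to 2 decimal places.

Each unit j contributes comes back to j as 3.3 × (j's share), so j prefers to contribute only if that share exceeds 1/3.3 = 0.3030; otherwise keeping the unit dominates.
Only Player 1 (9/16) clears that bar, contributing 55; the remaining 3 contribute 0. Total contributed: 55.
Player 3 keeps 55 and receives 3.3 × 55 × 2/16 = 22.69 from the security fund, for a payoff of 77.69.

77.69 dollars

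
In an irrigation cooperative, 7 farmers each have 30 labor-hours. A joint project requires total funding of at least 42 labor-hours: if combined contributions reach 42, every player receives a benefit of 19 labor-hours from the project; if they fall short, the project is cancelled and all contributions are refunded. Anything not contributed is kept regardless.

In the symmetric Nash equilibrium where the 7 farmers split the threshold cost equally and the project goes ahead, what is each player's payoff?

Equal share of the threshold: 42/7 = 6.
At this profile no one gains by cutting their contribution: any cut drops the total below 42, the project is cancelled, contributions are refunded, and the deviator ends with 30, which is less than 30 − 6 + 19 = 43. Contributing more than 6 just wastes the excess. So contributing exactly 6 is a best response.
Each player's payoff: 30 − 6 + 19 = 43.

43 labor-hours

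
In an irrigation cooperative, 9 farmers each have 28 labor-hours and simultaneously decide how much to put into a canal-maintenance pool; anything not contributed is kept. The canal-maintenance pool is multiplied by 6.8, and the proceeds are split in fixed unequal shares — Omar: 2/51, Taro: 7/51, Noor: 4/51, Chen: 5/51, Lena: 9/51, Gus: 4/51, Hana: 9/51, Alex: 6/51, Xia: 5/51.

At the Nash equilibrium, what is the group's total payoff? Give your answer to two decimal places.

Player j's private return per contributed unit is 6.8 × (j's share). Contributing is weakly dominant for j when that share is at least 1/6.8 = 0.1471, and contributing 0 is dominant otherwise.
The shares above 0.1471 belong to Lena and Hana, contributing 28 each; the remaining 7 contribute 0. Total contributed: 56.
The canal-maintenance pool pays out 6.8 × 56 = 380.80 in total (split across the unequal shares, but the aggregate is all that matters for the group sum).
The 7 free-riders keep 28 each, adding 196. Group total = 196 + 380.80 = 576.80.

576.80 labor-hours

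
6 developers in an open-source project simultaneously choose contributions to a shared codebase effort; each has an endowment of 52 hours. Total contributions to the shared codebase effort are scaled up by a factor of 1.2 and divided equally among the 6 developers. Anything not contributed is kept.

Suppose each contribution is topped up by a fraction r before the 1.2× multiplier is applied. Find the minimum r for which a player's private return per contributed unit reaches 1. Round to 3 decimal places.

4.000

With matching at rate r, one contributed unit becomes (1 + r) in the shared codebase effort and returns 1.2 × (1 + r) / 6 to the contributor.
Setting this equal to 1: 1 + r = 6/1.2 = 5.0000.
So the minimum matching rate is r = 5.0000 − 1 = 4.000.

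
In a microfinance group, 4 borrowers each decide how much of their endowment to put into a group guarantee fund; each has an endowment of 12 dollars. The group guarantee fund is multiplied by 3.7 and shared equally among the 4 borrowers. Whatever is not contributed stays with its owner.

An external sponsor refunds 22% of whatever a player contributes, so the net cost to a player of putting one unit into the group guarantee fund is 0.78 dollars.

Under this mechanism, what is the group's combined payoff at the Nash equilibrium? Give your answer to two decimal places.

188.16 dollars

With the mechanism, a contributed unit returns (3.7/4) / 0.78 = 1.1859 per unit of net cost to the contributor — now above 1 — so contributing fully is weakly dominant for every player.
At the Nash equilibrium everyone contributes 12. Group total payoff = 4 × (12 × 0.22 + 3.7 × 12) = 188.16.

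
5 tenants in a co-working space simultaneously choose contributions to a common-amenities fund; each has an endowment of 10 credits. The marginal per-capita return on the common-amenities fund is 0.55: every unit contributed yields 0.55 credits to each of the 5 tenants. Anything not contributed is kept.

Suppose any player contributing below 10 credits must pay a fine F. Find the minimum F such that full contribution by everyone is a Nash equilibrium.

4.50 credits

Given the others contribute fully, the best deviation is to contribute 0 (any partial contribution still incurs the fine and gives up units whose private return 0.55 is below 1).
Deviating from 10 to 0 saves 10 credits but forfeits the deviator's share of the drop in the common-amenities fund: 0.55 × 10 = 5.50.
So the deviation gain is 10 − 5.50 = 4.50, and the fine must be at least 4.50 credits to wipe it out.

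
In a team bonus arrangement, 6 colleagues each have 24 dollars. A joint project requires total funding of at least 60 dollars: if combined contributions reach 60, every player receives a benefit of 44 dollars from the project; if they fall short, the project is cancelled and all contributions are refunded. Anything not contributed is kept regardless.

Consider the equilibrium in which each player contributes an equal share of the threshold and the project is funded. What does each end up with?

Equal share of the threshold: 60/6 = 10.
At this profile no one gains by cutting their contribution: any cut drops the total below 60, the project is cancelled, contributions are refunded, and the deviator ends with 24, which is less than 24 − 10 + 44 = 58. Contributing more than 10 just wastes the excess. So contributing exactly 10 is a best response.
Each player's payoff: 24 − 10 + 44 = 58.

58 dollars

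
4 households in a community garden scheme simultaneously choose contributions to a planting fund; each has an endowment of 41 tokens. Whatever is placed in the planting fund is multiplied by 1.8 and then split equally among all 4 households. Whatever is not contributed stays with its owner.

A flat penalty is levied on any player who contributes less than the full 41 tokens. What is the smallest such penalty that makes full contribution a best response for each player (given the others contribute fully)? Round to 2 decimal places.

Given the others contribute fully, the best deviation is to contribute 0 (any partial contribution still incurs the fine and gives up units whose private return 0.4500 is below 1).
Deviating from 41 to 0 saves 41 tokens but forfeits the deviator's share of the drop in the planting fund: 1.8/4 × 41 = 18.45.
So the deviation gain is 41 − 18.45 = 22.55, and the fine must be at least 22.55 tokens to wipe it out.

22.55 tokens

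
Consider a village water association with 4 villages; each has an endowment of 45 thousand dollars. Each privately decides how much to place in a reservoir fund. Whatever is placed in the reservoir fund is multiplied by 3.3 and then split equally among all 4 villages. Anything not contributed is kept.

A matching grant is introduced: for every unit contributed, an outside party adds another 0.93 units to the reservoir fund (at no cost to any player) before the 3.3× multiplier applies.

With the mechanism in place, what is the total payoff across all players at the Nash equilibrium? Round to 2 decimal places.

Under the mechanism each unit contributed yields 3.3 × 1.93 / 4 = 1.5923 back to its contributor per unit of net cost, which exceeds 1, making full contribution the dominant choice for everyone.
So the Nash equilibrium is full contribution by all 4; the group earns 3.3 × 1.93 × 180 = 1146.42.

1146.42 thousand dollars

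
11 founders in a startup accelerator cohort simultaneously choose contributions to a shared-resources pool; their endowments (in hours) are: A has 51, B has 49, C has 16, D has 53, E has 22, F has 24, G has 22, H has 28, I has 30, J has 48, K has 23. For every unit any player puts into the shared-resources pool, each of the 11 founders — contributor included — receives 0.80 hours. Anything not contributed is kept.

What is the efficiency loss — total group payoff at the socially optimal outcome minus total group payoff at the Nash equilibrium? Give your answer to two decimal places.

The private return per contributed unit is 0.80 < 1 for everyone, so the Nash equilibrium is zero contribution and the group total is Σ E_j = 51 + 49 + 16 + 53 + 22 + 24 + 22 + 28 + 30 + 48 + 23 = 366.
Each contributed unit returns 8.800 to the group, so the social optimum is full contribution by everyone: group total = 8.800 × 366 = 3220.80.
Efficiency loss = (8.800 − 1) × 366 = 2854.80.

2854.80 hours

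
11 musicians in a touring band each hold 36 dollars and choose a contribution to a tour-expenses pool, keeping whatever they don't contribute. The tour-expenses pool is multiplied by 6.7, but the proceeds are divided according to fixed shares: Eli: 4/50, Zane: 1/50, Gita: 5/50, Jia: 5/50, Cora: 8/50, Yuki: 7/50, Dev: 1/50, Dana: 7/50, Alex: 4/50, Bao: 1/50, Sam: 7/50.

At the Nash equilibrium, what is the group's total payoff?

For player j, contributing a unit is worthwhile iff 6.7 × (j's share) ≥ 1, i.e. iff j's share is at least 0.1493.
Cora alone (share 8/50) is above the threshold, contributing 36; the remaining 10 contribute 0. Total contributed: 36.
The tour-expenses pool pays out 6.7 × 36 = 241.20 in total (split across the unequal shares, but the aggregate is all that matters for the group sum).
The 10 free-riders keep 36 each, adding 360. Group total = 360 + 241.20 = 601.20.

601.20 dollars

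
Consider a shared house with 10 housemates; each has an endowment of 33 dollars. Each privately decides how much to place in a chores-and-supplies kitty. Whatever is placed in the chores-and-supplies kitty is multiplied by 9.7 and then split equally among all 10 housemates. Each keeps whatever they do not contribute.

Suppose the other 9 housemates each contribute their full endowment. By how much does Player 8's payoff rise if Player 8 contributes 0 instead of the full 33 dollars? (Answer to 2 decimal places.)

0.99 dollars

Switching from a contribution of 33 to 0 lets Player 8 keep an extra 33 dollars, but lowers the chores-and-supplies kitty by 33, which costs Player 8 their own share of that drop: 9.7/10 × 33 = 32.01.
Net gain = 33 − 32.01 = 0.99. The private return per contributed unit (0.9700) is below 1, so free-riding is indeed the best response regardless of what the others do.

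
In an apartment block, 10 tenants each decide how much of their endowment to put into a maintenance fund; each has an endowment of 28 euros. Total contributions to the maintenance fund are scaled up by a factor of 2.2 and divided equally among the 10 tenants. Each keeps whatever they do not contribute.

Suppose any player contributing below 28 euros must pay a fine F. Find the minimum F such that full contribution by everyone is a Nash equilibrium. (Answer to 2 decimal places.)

21.84 euros

Given the others contribute fully, the best deviation is to contribute 0 (any partial contribution still incurs the fine and gives up units whose private return 0.2200 is below 1).
Deviating from 28 to 0 saves 28 euros but forfeits the deviator's share of the drop in the maintenance fund: 2.2/10 × 28 = 6.16.
So the deviation gain is 28 − 6.16 = 21.84, and the fine must be at least 21.84 euros to wipe it out.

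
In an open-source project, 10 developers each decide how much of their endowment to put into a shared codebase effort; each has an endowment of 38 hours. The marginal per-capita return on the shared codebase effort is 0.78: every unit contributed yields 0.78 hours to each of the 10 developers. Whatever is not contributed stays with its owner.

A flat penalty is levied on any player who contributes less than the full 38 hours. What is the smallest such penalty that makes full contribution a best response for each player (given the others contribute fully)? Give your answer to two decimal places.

Given the others contribute fully, the best deviation is to contribute 0 (any partial contribution still incurs the fine and gives up units whose private return 0.78 is below 1).
Deviating from 38 to 0 saves 38 hours but forfeits the deviator's share of the drop in the shared codebase effort: 0.78 × 38 = 29.64.
So the deviation gain is 38 − 29.64 = 8.36, and the fine must be at least 8.36 hours to wipe it out.

8.36 hours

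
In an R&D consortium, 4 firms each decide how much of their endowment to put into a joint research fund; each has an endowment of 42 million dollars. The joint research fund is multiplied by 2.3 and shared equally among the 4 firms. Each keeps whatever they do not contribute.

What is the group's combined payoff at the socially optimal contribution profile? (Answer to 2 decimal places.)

Each contributed unit returns 2.300 to the group as a whole (0.5750 to each of 4 players), which exceeds 1, so the social optimum is full contribution: group total = 2.300 × 168 = 386.40.

386.40 million dollars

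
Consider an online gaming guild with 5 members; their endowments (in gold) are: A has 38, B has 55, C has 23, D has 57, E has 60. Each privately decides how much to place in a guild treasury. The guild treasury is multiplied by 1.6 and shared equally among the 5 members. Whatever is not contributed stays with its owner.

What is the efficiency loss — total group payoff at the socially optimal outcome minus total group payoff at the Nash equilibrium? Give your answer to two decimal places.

139.80 gold

The private return per contributed unit is 1.6/5 = 0.3200 < 1 for every player regardless of endowment, so the Nash equilibrium is zero contribution and the group total is Σ E_j = 38 + 55 + 23 + 57 + 60 = 233.
Each contributed unit returns 1.600 to the group, so the social optimum is full contribution by everyone: group total = 1.600 × 233 = 372.80.
Efficiency loss = (1.600 − 1) × 233 = 139.80.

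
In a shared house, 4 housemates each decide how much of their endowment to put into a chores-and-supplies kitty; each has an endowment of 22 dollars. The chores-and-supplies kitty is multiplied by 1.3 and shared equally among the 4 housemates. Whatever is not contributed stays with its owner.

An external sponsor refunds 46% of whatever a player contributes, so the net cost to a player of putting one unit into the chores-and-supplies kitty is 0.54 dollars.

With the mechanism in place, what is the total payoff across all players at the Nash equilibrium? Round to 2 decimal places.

88.00 dollars

With the mechanism, a contributed unit returns (1.3/4) / 0.54 = 0.6019 per unit of net cost — still below 1 — so contributing 0 remains dominant for every player.
At the Nash equilibrium no one contributes; group total payoff = 4 × 22 = 88.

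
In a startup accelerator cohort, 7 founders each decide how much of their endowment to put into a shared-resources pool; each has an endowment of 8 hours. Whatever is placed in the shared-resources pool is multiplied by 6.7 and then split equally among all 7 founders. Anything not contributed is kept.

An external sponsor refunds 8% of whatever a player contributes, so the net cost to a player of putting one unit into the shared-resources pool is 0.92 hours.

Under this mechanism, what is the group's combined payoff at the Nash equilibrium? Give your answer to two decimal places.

379.68 hours

With the mechanism, a contributed unit returns (6.7/7) / 0.92 = 1.0404 per unit of net cost to the contributor — now above 1 — so contributing fully is weakly dominant for every player.
So the Nash equilibrium is full contribution by all 7; the group earns 7 × (8 × 0.08 + 6.7 × 8) = 379.68.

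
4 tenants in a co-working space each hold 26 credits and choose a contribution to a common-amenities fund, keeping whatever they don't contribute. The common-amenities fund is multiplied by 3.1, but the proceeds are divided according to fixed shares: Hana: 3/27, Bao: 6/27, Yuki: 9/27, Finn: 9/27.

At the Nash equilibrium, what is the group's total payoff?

213.20 credits

A player with share s gets back 3.1·s per unit contributed, so full contribution is dominant for anyone with s > 1/3.1 = 0.3226 and zero contribution is dominant for anyone below.
The shares above 0.3226 belong to Yuki and Finn, contributing 26 each; the remaining 2 contribute 0. Total contributed: 52.
The common-amenities fund pays out 3.1 × 52 = 161.20 in total (split across the unequal shares, but the aggregate is all that matters for the group sum).
The 2 free-riders keep 26 each, adding 52. Group total = 52 + 161.20 = 213.20.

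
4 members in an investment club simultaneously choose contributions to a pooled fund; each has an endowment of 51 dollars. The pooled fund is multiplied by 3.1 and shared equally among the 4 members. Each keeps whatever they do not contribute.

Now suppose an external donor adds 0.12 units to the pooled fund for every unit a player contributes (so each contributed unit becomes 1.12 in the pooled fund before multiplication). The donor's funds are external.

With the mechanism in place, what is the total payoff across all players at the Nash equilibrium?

204.00 dollars

Even with the mechanism, each unit contributed returns only 3.1 × 1.12 / 4 = 0.8680 per unit of net cost, so contributing nothing is still dominant.
At the Nash equilibrium no one contributes; group total payoff = 4 × 51 = 204.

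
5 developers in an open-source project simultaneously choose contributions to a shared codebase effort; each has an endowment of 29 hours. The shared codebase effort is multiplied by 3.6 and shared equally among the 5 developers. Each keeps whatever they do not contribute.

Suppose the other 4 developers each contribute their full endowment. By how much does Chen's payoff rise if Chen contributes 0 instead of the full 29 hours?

Switching from a contribution of 29 to 0 lets Chen keep an extra 29 hours, but lowers the shared codebase effort by 29, which costs Chen their own share of that drop: 3.6/5 × 29 = 20.88.
Net gain = 29 − 20.88 = 8.12. The private return per contributed unit (0.7200) is below 1, so free-riding is indeed the best response regardless of what the others do.

8.12 hours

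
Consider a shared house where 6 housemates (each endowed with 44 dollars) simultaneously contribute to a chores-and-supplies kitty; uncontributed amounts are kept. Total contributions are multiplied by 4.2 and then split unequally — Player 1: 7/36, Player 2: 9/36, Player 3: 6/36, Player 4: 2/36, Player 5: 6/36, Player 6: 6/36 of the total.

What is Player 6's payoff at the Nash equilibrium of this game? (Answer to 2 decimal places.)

74.80 dollars

Player j's private return per contributed unit is 4.2 × (j's share). Contributing is weakly dominant for j when that share is at least 1/4.2 = 0.2381, and contributing 0 is dominant otherwise.
Player 2 alone (share 9/36) is above the threshold, contributing 44; the remaining 5 contribute 0. Total contributed: 44.
Player 6 keeps 44 and receives 4.2 × 44 × 6/36 = 30.80 from the chores-and-supplies kitty, for a payoff of 74.80.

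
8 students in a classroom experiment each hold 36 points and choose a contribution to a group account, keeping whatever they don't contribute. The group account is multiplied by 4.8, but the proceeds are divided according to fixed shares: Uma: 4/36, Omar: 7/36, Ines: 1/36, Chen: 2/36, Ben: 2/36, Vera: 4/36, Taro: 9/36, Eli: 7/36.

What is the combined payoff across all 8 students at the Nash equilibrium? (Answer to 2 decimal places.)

Each unit j contributes comes back to j as 4.8 × (j's share), so j prefers to contribute only if that share exceeds 1/4.8 = 0.2083; otherwise keeping the unit dominates.
Only Taro (9/36) clears that bar, contributing 36; the remaining 7 contribute 0. Total contributed: 36.
The group account pays out 4.8 × 36 = 172.80 in total (split across the unequal shares, but the aggregate is all that matters for the group sum).
The 7 free-riders keep 36 each, adding 252. Group total = 252 + 172.80 = 424.80.

424.80 points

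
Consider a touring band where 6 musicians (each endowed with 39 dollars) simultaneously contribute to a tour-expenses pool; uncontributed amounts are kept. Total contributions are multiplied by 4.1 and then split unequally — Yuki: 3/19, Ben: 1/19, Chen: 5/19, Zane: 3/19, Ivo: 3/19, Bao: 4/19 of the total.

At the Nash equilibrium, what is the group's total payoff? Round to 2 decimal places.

354.90 dollars

Each unit j contributes comes back to j as 4.1 × (j's share), so j prefers to contribute only if that share exceeds 1/4.1 = 0.2439; otherwise keeping the unit dominates.
Chen alone (share 5/19) is above the threshold, contributing 39; the remaining 5 contribute 0. Total contributed: 39.
The tour-expenses pool pays out 4.1 × 39 = 159.90 in total (split across the unequal shares, but the aggregate is all that matters for the group sum).
The 5 free-riders keep 39 each, adding 195. Group total = 195 + 159.90 = 354.90.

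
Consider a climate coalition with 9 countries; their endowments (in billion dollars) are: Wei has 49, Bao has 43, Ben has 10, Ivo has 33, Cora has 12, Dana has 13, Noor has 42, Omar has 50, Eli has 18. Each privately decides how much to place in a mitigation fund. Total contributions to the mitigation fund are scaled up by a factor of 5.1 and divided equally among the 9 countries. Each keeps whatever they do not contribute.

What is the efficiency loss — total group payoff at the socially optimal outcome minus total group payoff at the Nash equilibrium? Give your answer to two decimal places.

1107.00 billion dollars

The private return per contributed unit is 5.1/9 = 0.5667 < 1 for every player regardless of endowment, so the Nash equilibrium is zero contribution and the group total is Σ E_j = 49 + 43 + 10 + 33 + 12 + 13 + 42 + 50 + 18 = 270.
Each contributed unit returns 5.100 to the group, so the social optimum is full contribution by everyone: group total = 5.100 × 270 = 1377.00.
Efficiency loss = (5.100 − 1) × 270 = 1107.00.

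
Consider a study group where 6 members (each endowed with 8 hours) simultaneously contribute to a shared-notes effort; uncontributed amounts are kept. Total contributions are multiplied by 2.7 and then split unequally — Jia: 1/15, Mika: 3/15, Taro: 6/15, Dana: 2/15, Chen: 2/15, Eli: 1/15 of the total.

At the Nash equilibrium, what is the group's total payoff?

A player with share s gets back 2.7·s per unit contributed, so full contribution is dominant for anyone with s > 1/2.7 = 0.3704 and zero contribution is dominant for anyone below.
The only share above 0.3704 is Taro's 6/15, contributing 8; the remaining 5 contribute 0. Total contributed: 8.
The shared-notes effort pays out 2.7 × 8 = 21.60 in total (split across the unequal shares, but the aggregate is all that matters for the group sum).
The 5 free-riders keep 8 each, adding 40. Group total = 40 + 21.60 = 61.60.

61.60 hours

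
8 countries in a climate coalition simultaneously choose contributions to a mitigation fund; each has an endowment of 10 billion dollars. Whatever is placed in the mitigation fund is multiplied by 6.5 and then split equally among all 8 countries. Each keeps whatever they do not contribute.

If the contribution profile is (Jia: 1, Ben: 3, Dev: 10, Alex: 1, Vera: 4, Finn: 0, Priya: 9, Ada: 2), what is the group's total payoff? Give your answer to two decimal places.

Total contributed: 1 + 3 + 10 + 1 + 4 + 0 + 9 + 2 = 30; total kept: 8 × 10 − 30 = 50.
The mitigation fund pays out 6.5 × 30 = 195.00 in aggregate.
Group total = 50 + 195.00 = 245.00.

245.00 billion dollars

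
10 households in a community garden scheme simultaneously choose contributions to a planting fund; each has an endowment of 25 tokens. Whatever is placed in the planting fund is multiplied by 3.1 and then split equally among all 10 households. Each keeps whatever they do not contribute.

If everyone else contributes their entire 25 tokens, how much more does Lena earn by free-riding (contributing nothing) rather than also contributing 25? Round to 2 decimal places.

Switching from a contribution of 25 to 0 lets Lena keep an extra 25 tokens, but lowers the planting fund by 25, which costs Lena their own share of that drop: 3.1/10 × 25 = 7.75.
Net gain = 25 − 7.75 = 17.25. The private return per contributed unit (0.3100) is below 1, so free-riding is indeed the best response regardless of what the others do.

17.25 tokens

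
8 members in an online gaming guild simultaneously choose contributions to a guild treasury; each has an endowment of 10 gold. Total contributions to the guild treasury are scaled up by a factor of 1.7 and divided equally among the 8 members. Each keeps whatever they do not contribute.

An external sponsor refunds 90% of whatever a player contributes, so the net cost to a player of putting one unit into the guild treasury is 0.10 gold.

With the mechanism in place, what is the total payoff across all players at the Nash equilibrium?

208.00 gold

The effective private return per unit is now (1.7/8) / 0.10 = 2.1250 > 1, so every player's dominant strategy flips to full contribution.
At the Nash equilibrium everyone contributes 10. Group total payoff = 8 × (10 × 0.90 + 1.7 × 10) = 208.00.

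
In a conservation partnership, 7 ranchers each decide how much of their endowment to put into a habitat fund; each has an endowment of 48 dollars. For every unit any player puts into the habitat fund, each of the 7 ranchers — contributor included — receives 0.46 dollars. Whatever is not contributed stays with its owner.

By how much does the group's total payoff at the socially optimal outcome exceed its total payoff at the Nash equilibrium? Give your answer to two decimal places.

The private return per contributed unit is 0.46 < 1, so contributing 0 is dominant for every player. At the Nash equilibrium everyone keeps their 48, and the group total is 7 × 48 = 336.
Each contributed unit returns 3.220 to the group as a whole (0.46 to each of 7 players), which exceeds 1, so the social optimum is full contribution: group total = 3.220 × 336 = 1081.92.
Efficiency loss = 1081.92 − 336 = 745.92.

745.92 dollars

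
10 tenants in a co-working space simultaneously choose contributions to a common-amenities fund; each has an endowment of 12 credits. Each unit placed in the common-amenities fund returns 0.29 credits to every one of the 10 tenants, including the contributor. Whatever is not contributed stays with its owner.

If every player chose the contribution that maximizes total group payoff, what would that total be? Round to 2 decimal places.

348.00 credits

Each contributed unit returns 2.900 to the group as a whole (0.29 to each of 10 players), which exceeds 1, so the social optimum is full contribution: group total = 2.900 × 120 = 348.00.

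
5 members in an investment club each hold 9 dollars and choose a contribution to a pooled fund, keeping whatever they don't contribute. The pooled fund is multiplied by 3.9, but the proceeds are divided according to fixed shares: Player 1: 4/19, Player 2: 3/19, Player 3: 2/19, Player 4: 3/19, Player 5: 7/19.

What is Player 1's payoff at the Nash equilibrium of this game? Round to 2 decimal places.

16.39 dollars

Player j's private return per contributed unit is 3.9 × (j's share). Contributing is weakly dominant for j when that share is at least 1/3.9 = 0.2564, and contributing 0 is dominant otherwise.
Player 5 alone (share 7/19) is above the threshold, contributing 9; the remaining 4 contribute 0. Total contributed: 9.
Player 1 keeps 9 and receives 3.9 × 9 × 4/19 = 7.39 from the pooled fund, for a payoff of 16.39.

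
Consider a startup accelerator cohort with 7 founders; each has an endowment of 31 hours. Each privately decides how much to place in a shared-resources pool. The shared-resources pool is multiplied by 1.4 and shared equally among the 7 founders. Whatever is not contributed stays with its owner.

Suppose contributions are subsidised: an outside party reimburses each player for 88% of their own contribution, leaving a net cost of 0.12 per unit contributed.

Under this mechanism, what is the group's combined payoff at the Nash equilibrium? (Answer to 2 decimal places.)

Under the mechanism each unit contributed yields (1.4/7) / 0.12 = 1.6667 back to its contributor per unit of net cost, which exceeds 1, making full contribution the dominant choice for everyone.
At the Nash equilibrium everyone contributes 31. Group total payoff = 7 × (31 × 0.88 + 1.4 × 31) = 494.76.

494.76 hours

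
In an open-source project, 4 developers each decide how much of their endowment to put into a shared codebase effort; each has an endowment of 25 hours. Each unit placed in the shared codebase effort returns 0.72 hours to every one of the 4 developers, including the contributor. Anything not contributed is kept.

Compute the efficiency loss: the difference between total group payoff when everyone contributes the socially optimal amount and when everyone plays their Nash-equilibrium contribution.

188.00 hours

The private return per contributed unit is 0.72 < 1, so contributing 0 is dominant for every player. At the Nash equilibrium everyone keeps their 25, and the group total is 4 × 25 = 100.
Each contributed unit returns 2.880 to the group as a whole (0.72 to each of 4 players), which exceeds 1, so the social optimum is full contribution: group total = 2.880 × 100 = 288.00.
Efficiency loss = 288.00 − 100 = 188.00.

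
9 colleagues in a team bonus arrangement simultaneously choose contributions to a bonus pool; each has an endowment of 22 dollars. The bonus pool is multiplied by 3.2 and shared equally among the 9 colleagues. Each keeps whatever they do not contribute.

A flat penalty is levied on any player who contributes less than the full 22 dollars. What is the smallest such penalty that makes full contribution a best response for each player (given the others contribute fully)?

14.18 dollars

Given the others contribute fully, the best deviation is to contribute 0 (any partial contribution still incurs the fine and gives up units whose private return 0.3556 is below 1).
Deviating from 22 to 0 saves 22 dollars but forfeits the deviator's share of the drop in the bonus pool: 3.2/9 × 22 = 7.82.
So the deviation gain is 22 − 7.82 = 14.18, and the fine must be at least 14.18 dollars to wipe it out.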